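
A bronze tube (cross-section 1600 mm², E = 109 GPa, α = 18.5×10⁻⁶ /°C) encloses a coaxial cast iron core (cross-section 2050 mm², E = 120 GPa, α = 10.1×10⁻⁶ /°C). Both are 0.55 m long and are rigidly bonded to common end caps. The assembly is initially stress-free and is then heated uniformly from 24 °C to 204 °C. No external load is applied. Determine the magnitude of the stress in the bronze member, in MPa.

Both members must finish at the same length. With the larger α, the bronze tends to over-expand; the plates restrain it, putting the bronze in compression and the cast iron in tension. With no external load the two internal forces are equal and opposite, magnitude P.
Setting the final lengths equal and cancelling L: (α₁ − α₂)ΔT = P/(A₁E₁) + P/(A₂E₂).
|α₁ − α₂|·ΔT = 8.4×10⁻⁶ × 180 = 0.001512.
1/(A₁E₁) + 1/(A₂E₂) = 1/(1600×109×10³) + 1/(2050×120×10³) = 9.799×10⁻⁹ N⁻¹.
So P = 0.001512 / 9.799×10⁻⁹ = 154.3 kN.
σ_{bronze} = P/A₁ = 154300/1600 = 96.44 MPa, compressive.

σ ≈ 96.4 MPa (compressive)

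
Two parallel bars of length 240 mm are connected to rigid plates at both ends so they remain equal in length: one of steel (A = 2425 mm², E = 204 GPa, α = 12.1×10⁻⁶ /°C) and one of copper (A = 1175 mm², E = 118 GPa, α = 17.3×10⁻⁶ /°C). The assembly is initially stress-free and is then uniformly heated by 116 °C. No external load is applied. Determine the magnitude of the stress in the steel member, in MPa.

Equilibrium of a rigid end plate with no external load gives equal and opposite internal forces ±P in the two members. Since α_{copper} > α_{steel}, heating drives the copper into compression and the steel into tension.
Compatibility of the two members (thermal + elastic change equal): (α₁ − α₂)ΔT = P·[1/(A₁E₁) + 1/(A₂E₂)].
|α₁ − α₂|·ΔT = 5.2×10⁻⁶ × 116 = 0.0006032.
1/(A₁E₁) + 1/(A₂E₂) = 1/(2425×204×10³) + 1/(1175×118×10³) = 9.234×10⁻⁹ N⁻¹.
P = 0.0006032 / 9.234×10⁻⁹ = 65320 N = 65.32 kN.
σ_{steel} = P/A₁ = 65320/2425 = 26.94 MPa, tensile.

σ ≈ 26.9 MPa (tensile)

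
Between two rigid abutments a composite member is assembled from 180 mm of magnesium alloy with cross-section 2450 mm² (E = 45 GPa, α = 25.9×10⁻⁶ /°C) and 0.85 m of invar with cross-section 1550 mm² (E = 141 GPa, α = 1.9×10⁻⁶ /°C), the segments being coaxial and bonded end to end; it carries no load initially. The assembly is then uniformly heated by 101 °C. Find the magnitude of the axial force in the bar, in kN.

Free thermal expansion of the whole bar: Σ αᵢΔT Lᵢ = 25.9×10⁻⁶×101×180 + 1.9×10⁻⁶×101×850 = 0.634 mm.
Since the ends are fixed, an axial force P builds up, equal in every segment, with P · Σ Lᵢ/(AᵢEᵢ) = δ_free.
The series flexibility is Σ Lᵢ/(AᵢEᵢ) = 180/(2450×45×10³) + 850/(1550×141×10³) = 5.522×10⁻⁶ mm/N.
P = 0.634 / 5.522×10⁻⁶ = 114800 N = 114.8 kN, compressive.

P ≈ 115 kN (compressive)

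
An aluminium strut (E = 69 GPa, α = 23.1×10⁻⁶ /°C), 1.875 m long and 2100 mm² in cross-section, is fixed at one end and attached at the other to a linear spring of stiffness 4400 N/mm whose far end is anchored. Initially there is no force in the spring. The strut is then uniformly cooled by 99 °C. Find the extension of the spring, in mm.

δ ≈ 4.06 mm

If the spring were absent the strut would shorten by αΔT L = 23.1×10⁻⁶ × 99 × 1875 = 4.288 mm.
With a force P in the spring, the elastic change of the strut is PL/(AE) and that of the spring is P/k; compatibility requires their sum to equal δ_free.
P [ L/(AE) + 1/k ] = δ_free → P [ 1875/(2100×69×10³) + 1/(4400) ] = 4.288.
P = 4.288 / 0.0002402 = 17850 N.
Spring extension = P/k = 17850/(4400) = 4.057 mm.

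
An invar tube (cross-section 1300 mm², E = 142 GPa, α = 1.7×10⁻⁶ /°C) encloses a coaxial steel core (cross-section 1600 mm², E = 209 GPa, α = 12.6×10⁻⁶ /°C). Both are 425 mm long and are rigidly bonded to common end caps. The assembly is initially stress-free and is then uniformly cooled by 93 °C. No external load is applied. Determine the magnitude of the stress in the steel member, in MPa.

σ ≈ 75.4 MPa (tensile)

The steel has the larger α, so on cooling it would change length more than the invar if both were free. The rigid plates force a common final length, so the steel is put into tension and the invar into compression, with equal and opposite forces P (no external load).
Setting the final lengths equal and cancelling L: (α₁ − α₂)ΔT = P/(A₁E₁) + P/(A₂E₂).
|α₁ − α₂|·ΔT = 10.9×10⁻⁶ × 93 = 0.001014.
1/(A₁E₁) + 1/(A₂E₂) = 1/(1300×142×10³) + 1/(1600×209×10³) = 8.408×10⁻⁹ N⁻¹.
P = 0.001014 / 8.408×10⁻⁹ = 120600 N = 120.6 kN.
σ_{steel} = P/A₂ = 120600/1600 = 75.36 MPa, tensile.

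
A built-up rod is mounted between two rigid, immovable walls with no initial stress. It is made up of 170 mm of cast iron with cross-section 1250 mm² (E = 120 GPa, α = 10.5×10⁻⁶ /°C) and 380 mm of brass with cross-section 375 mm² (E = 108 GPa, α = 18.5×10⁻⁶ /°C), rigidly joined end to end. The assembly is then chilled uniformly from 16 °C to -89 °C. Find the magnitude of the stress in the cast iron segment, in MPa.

σ ≈ 70.4 MPa (tensile)

With the walls removed the bar would change length by δ_free = Σ αᵢΔT Lᵢ = 10.5×10⁻⁶×105×170 + 18.5×10⁻⁶×105×380 = 0.9256 mm.
Since the ends are fixed, an axial force P builds up, equal in every segment, with P · Σ Lᵢ/(AᵢEᵢ) = δ_free.
Σ Lᵢ/(AᵢEᵢ) = 170/(1250×120×10³) + 380/(375×108×10³) = 1.052×10⁻⁵ mm/N.
Hence P = δ_free / Σ(L/AE) = 0.9256/1.052×10⁻⁵ = 88.02 kN (tensile).
σ_{cast iron} = P / A = 88020 / 1250 = 70.41 MPa.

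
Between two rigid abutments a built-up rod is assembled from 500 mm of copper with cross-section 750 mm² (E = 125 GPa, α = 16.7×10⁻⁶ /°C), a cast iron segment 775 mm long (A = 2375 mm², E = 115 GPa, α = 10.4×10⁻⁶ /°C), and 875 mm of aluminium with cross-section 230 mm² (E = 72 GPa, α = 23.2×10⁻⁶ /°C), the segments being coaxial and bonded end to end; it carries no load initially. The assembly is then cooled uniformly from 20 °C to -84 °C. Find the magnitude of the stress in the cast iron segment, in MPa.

Free thermal contraction of the whole bar: Σ αᵢΔT Lᵢ = 16.7×10⁻⁶×104×500 + 10.4×10⁻⁶×104×775 + 23.2×10⁻⁶×104×875 = 3.818 mm.
The walls prevent any net length change, so an axial force P (same in every segment) develops. Compatibility: P · Σ Lᵢ/(AᵢEᵢ) = δ_free.
The series flexibility is Σ Lᵢ/(AᵢEᵢ) = 500/(750×125×10³) + 775/(2375×115×10³) + 875/(230×72×10³) = 6.101×10⁻⁵ mm/N.
Hence P = δ_free / Σ(L/AE) = 3.818/6.101×10⁻⁵ = 62.58 kN (tensile).
σ_{cast iron} = P / A = 62580 / 2375 = 26.35 MPa.

σ ≈ 26.3 MPa (tensile)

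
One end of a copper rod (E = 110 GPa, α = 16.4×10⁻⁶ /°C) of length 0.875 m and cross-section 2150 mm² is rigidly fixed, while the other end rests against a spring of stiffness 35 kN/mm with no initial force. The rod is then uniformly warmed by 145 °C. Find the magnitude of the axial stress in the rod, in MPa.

σ ≈ 30 MPa (compressive)

The unrestrained thermal change is αΔT L = 16.4×10⁻⁶ × 145 × 875 = 2.081 mm.
Let P be the compressive force at the spring. The rod shortens elastically by PL/(AE) and the spring compresses by P/k; together these equal δ_free.
P [ L/(AE) + 1/k ] = δ_free → P [ 875/(2150×110×10³) + 1/(35×10³) ] = 2.081.
P = 2.081 / 3.227×10⁻⁵ = 64480 N.
σ = P/A = 64480/2150 = 29.99 MPa.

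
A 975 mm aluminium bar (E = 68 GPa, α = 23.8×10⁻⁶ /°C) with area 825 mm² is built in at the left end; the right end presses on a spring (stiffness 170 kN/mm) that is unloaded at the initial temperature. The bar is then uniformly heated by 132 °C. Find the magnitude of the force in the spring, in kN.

P ≈ 132 kN

The unrestrained thermal change is αΔT L = 23.8×10⁻⁶ × 132 × 975 = 3.063 mm.
With a force P in the spring, the elastic change of the bar is PL/(AE) and that of the spring is P/k; compatibility requires their sum to equal δ_free.
So P = δ_free / [L/(AE) + 1/k] = 3.063 / [ 975/(825×68×10³) + 1/(170×10³) ].
P = 3.063 / 2.326×10⁻⁵ = 131700 N.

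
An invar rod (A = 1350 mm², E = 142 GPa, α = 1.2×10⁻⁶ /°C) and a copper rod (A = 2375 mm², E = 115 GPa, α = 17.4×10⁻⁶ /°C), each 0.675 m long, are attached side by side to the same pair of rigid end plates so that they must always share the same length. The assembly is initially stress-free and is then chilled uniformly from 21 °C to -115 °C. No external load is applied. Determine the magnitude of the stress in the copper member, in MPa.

The copper has the larger α, so on cooling it would change length more than the invar if both were free. The rigid plates force a common final length, so the copper is put into tension and the invar into compression, with equal and opposite forces P (no external load).
Setting the final lengths equal and cancelling L: (α₁ − α₂)ΔT = P/(A₁E₁) + P/(A₂E₂).
|α₁ − α₂|·ΔT = 16.2×10⁻⁶ × 136 = 0.002203.
1/(A₁E₁) + 1/(A₂E₂) = 1/(1350×142×10³) + 1/(2375×115×10³) = 8.878×10⁻⁹ N⁻¹.
P = 0.002203 / 8.878×10⁻⁹ = 248200 N = 248.2 kN.
σ_{copper} = P/A₂ = 248200/2375 = 104.5 MPa, tensile.

σ ≈ 104 MPa (tensile)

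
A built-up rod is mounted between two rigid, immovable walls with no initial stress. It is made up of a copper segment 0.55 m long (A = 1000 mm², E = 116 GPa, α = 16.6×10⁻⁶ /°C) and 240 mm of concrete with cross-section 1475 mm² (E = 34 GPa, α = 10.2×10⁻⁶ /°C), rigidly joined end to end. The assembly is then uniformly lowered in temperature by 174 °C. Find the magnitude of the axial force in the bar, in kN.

P ≈ 211 kN (tensile)

With the walls removed the bar would change length by δ_free = Σ αᵢΔT Lᵢ = 16.6×10⁻⁶×174×550 + 10.2×10⁻⁶×174×240 = 2.015 mm.
The walls prevent any net length change, so an axial force P (same in every segment) develops. Compatibility: P · Σ Lᵢ/(AᵢEᵢ) = δ_free.
Σ Lᵢ/(AᵢEᵢ) = 550/(1000×116×10³) + 240/(1475×34×10³) = 9.527×10⁻⁶ mm/N.
P = 2.015 / 9.527×10⁻⁶ = 211500 N = 211.5 kN, tensile.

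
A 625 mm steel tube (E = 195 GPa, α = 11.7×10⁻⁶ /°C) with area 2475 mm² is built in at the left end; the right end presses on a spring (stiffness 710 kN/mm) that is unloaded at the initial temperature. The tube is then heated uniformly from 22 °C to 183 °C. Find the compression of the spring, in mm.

The unrestrained thermal change is αΔT L = 11.7×10⁻⁶ × 161 × 625 = 1.177 mm.
With a force P in the spring, the elastic change of the tube is PL/(AE) and that of the spring is P/k; compatibility requires their sum to equal δ_free.
P [ L/(AE) + 1/k ] = δ_free → P [ 625/(2475×195×10³) + 1/(710×10³) ] = 1.177.
P = 1.177 / 2.703×10⁻⁶ = 435500 N.
Spring compression = P/k = 435500/(710×10³) = 0.6134 mm.

δ ≈ 0.613 mm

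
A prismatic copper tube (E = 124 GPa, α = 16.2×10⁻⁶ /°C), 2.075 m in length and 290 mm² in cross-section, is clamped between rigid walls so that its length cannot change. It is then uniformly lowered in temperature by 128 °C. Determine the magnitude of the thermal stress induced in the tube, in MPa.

σ ≈ 257 MPa (tensile)

With length fixed, the mechanical strain must cancel the thermal strain αΔT = 16.2×10⁻⁶ × 128 = 2073.6×10⁻⁶.
Hence σ = E·αΔT = 124×10³ × 2073.6×10⁻⁶ = 257.1 MPa, tensile.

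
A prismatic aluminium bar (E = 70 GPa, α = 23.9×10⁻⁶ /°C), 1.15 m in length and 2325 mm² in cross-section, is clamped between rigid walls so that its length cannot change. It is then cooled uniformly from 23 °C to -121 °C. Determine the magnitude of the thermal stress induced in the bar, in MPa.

With length fixed, the mechanical strain must cancel the thermal strain αΔT = 23.9×10⁻⁶ × 144 = 3441.6×10⁻⁶.
The stress required to suppress this strain is σ = Eε = 70×10³ × 3441.6×10⁻⁶ = 240.9 MPa, tensile since the bar is trying to contract.

σ ≈ 241 MPa (tensile)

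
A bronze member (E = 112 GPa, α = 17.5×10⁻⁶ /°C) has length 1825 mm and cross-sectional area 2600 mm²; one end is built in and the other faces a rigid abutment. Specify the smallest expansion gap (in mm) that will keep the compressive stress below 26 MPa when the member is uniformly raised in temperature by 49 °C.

Free expansion if unrestrained: δ_free = αΔT L = 17.5×10⁻⁶ × 49 × 1825 = 1.565 mm.
At the allowable stress the elastic shortening the wall may impose is σL/E = 26 × 1825 / (112×10³) = 0.4237 mm.
So the gap has to take up the difference, g_min = δ_free − σL/E = 1.565 − 0.4237 = 1.141 mm.

g ≈ 1.14 mm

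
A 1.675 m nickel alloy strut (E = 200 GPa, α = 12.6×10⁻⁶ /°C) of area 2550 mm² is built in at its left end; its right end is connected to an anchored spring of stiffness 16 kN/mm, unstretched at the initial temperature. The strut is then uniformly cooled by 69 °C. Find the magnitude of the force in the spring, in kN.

The unrestrained thermal change is αΔT L = 12.6×10⁻⁶ × 69 × 1675 = 1.456 mm.
Let P be the tensile force in the spring. The strut extends elastically by PL/(AE) and the spring stretches by P/k; together these equal δ_free.
So P = δ_free / [L/(AE) + 1/k] = 1.456 / [ 1675/(2550×200×10³) + 1/(16×10³) ].
P = 1.456 / 6.578×10⁻⁵ = 22140 N.

P ≈ 22.1 kN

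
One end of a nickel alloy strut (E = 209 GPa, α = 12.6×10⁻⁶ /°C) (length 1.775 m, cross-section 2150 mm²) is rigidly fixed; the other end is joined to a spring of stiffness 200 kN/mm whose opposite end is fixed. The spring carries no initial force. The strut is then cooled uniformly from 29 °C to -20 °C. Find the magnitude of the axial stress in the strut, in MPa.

Free thermal contraction: δ_free = αΔT L = 12.6×10⁻⁶ × 49 × 1775 = 1.096 mm.
Let P be the tensile force in the spring. The strut extends elastically by PL/(AE) and the spring stretches by P/k; together these equal δ_free.
P [ L/(AE) + 1/k ] = δ_free → P [ 1775/(2150×209×10³) + 1/(200×10³) ] = 1.096.
P = 1.096 / 8.95×10⁻⁶ = 122400 N.
σ = P/A = 122400/2150 = 56.95 MPa.

σ ≈ 57 MPa (tensile)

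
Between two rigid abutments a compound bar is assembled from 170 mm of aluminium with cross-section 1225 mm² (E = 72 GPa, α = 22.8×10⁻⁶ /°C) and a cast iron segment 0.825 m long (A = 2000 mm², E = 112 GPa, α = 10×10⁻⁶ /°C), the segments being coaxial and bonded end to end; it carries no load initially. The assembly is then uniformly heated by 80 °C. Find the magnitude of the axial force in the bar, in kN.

P ≈ 173 kN (compressive)

If the supports were absent, the total length change would be Σ αᵢΔT Lᵢ = 22.8×10⁻⁶×80×170 + 10×10⁻⁶×80×825 = 0.9701 mm.
Since the ends are fixed, an axial force P builds up, equal in every segment, with P · Σ Lᵢ/(AᵢEᵢ) = δ_free.
Σ Lᵢ/(AᵢEᵢ) = 170/(1225×72×10³) + 825/(2000×112×10³) = 5.61×10⁻⁶ mm/N.
Hence P = δ_free / Σ(L/AE) = 0.9701/5.61×10⁻⁶ = 172.9 kN (compressive).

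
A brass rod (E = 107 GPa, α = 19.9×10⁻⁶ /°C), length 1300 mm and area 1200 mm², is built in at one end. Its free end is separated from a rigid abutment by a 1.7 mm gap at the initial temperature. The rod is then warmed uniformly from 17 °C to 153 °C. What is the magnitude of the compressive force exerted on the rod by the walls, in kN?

If the wall were absent the rod would grow by αΔT L = 19.9×10⁻⁶ × 136 × 1300 = 3.518 mm.
The gap closes (δ_free > 1.7 mm) and the wall then resists a further 3.518 − 1.7 = 1.818 mm of expansion.
So σ = E(δ_free − g)/L = 107×10³ × 1.818/1300 = 149.7 MPa.
P = σA = 149.7 × 1200 = 179.6 kN.

P ≈ 180 kN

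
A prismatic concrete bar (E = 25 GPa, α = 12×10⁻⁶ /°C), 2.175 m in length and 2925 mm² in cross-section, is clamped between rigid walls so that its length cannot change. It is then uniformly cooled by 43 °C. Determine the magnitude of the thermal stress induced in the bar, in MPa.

With length fixed, the mechanical strain must cancel the thermal strain αΔT = 12×10⁻⁶ × 43 = 516×10⁻⁶.
The stress required to suppress this strain is σ = Eε = 25×10³ × 516×10⁻⁶ = 12.9 MPa, tensile since the bar is trying to contract.

σ ≈ 12.9 MPa (tensile)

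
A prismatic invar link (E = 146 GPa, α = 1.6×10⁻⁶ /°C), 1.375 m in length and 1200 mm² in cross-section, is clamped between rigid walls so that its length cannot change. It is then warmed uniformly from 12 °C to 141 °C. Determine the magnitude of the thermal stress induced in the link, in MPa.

σ ≈ 30.1 MPa (compressive)

With length fixed, the mechanical strain must cancel the thermal strain αΔT = 1.6×10⁻⁶ × 129 = 206.4×10⁻⁶.
σ = EαΔT = 146×10³ × 1.6×10⁻⁶ × 129 = 30.13 MPa (compressive; the link is trying to expand).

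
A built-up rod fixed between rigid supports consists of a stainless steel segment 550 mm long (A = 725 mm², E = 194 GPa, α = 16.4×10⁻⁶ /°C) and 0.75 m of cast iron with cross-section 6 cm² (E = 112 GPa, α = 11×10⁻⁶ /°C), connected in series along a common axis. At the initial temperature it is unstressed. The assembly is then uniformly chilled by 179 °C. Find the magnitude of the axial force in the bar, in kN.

With the walls removed the bar would change length by δ_free = Σ αᵢΔT Lᵢ = 16.4×10⁻⁶×179×550 + 11×10⁻⁶×179×750 = 3.091 mm.
Since the ends are fixed, an axial force P builds up, equal in every segment, with P · Σ Lᵢ/(AᵢEᵢ) = δ_free.
Σ Lᵢ/(AᵢEᵢ) = 550/(725×194×10³) + 750/(600×112×10³) = 1.507×10⁻⁵ mm/N.
So P = 3.091 / 1.507×10⁻⁵ = 205.1 kN, tensile.

P ≈ 205 kN (tensile)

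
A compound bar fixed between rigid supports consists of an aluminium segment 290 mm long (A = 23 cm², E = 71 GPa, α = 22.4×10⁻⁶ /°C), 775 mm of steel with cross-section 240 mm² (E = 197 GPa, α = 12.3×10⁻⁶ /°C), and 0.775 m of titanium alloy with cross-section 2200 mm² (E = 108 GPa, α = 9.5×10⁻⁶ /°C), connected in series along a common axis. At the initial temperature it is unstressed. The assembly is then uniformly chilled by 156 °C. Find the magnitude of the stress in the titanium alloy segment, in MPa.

σ ≈ 77.4 MPa (tensile)

With the walls removed the bar would change length by δ_free = Σ αᵢΔT Lᵢ = 22.4×10⁻⁶×156×290 + 12.3×10⁻⁶×156×775 + 9.5×10⁻⁶×156×775 = 3.649 mm.
The rigid supports impose zero overall length change; the single axial force P common to all segments must satisfy P Σ Lᵢ/(AᵢEᵢ) = δ_free.
Σ Lᵢ/(AᵢEᵢ) = 290/(2300×71×10³) + 775/(240×197×10³) + 775/(2200×108×10³) = 2.143×10⁻⁵ mm/N.
Hence P = δ_free / Σ(L/AE) = 3.649/2.143×10⁻⁵ = 170.3 kN (tensile).
σ_{titanium alloy} = P / A = 170300 / 2200 = 77.4 MPa.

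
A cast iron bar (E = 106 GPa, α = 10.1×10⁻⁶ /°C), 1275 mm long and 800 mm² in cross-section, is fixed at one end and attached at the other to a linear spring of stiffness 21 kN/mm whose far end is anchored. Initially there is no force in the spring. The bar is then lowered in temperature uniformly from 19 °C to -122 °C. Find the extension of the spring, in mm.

δ ≈ 1.38 mm

Free thermal contraction: δ_free = αΔT L = 10.1×10⁻⁶ × 141 × 1275 = 1.816 mm.
Let P be the tensile force in the spring. The bar extends elastically by PL/(AE) and the spring stretches by P/k; together these equal δ_free.
So P = δ_free / [L/(AE) + 1/k] = 1.816 / [ 1275/(800×106×10³) + 1/(21×10³) ].
P = 1.816 / 6.265×10⁻⁵ = 28980 N.
Spring extension = P/k = 28980/(21×10³) = 1.38 mm.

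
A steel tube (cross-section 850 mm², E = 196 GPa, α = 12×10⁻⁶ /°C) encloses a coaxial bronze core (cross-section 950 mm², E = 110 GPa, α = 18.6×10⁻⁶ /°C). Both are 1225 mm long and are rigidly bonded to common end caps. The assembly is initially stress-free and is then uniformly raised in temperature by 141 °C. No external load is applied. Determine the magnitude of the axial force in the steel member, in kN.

P ≈ 59.8 kN (tensile in the steel)

Equilibrium of a rigid end plate with no external load gives equal and opposite internal forces ±P in the two members. Since α_{bronze} > α_{steel}, heating drives the bronze into compression and the steel into tension.
Setting the final lengths equal and cancelling L: (α₁ − α₂)ΔT = P/(A₁E₁) + P/(A₂E₂).
|α₁ − α₂|·ΔT = 6.6×10⁻⁶ × 141 = 0.0009306.
1/(A₁E₁) + 1/(A₂E₂) = 1/(850×196×10³) + 1/(950×110×10³) = 1.557×10⁻⁸ N⁻¹.
P = 0.0009306 / 1.557×10⁻⁸ = 59760 N = 59.76 kN.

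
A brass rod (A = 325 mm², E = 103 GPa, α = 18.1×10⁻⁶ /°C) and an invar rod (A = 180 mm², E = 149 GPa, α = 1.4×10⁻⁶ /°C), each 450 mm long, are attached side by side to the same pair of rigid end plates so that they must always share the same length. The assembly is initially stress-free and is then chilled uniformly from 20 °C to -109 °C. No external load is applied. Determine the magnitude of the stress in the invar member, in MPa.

Equilibrium of a rigid end plate with no external load gives equal and opposite internal forces ±P in the two members. Since α_{brass} > α_{invar}, cooling drives the brass into tension and the invar into compression.
Setting the final lengths equal and cancelling L: (α₁ − α₂)ΔT = P/(A₁E₁) + P/(A₂E₂).
|α₁ − α₂|·ΔT = 16.7×10⁻⁶ × 129 = 0.002154.
1/(A₁E₁) + 1/(A₂E₂) = 1/(325×103×10³) + 1/(180×149×10³) = 6.716×10⁻⁸ N⁻¹.
So P = 0.002154 / 6.716×10⁻⁸ = 32.08 kN.
σ_{invar} = P/A₂ = 32080/180 = 178.2 MPa, compressive.

σ ≈ 178 MPa (compressive)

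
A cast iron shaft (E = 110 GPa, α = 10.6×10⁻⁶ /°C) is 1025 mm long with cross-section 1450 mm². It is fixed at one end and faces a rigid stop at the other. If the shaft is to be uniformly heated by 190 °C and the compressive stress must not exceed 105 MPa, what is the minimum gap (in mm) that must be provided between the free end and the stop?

g ≈ 1.09 mm

Free expansion if unrestrained: δ_free = αΔT L = 10.6×10⁻⁶ × 190 × 1025 = 2.064 mm.
A stress of 105 MPa corresponds to the wall pushing the shaft back by σL/E = 105×1025/(110×10³) = 0.9784 mm.
So the gap has to take up the difference, g_min = δ_free − σL/E = 2.064 − 0.9784 = 1.086 mm.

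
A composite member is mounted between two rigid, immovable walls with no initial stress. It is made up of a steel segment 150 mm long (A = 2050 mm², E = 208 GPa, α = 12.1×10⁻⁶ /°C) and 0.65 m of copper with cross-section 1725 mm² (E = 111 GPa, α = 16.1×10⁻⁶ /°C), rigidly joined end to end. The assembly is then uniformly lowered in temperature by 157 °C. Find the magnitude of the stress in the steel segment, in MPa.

Free thermal contraction of the whole bar: Σ αᵢΔT Lᵢ = 12.1×10⁻⁶×157×150 + 16.1×10⁻⁶×157×650 = 1.928 mm.
Since the ends are fixed, an axial force P builds up, equal in every segment, with P · Σ Lᵢ/(AᵢEᵢ) = δ_free.
The series flexibility is Σ Lᵢ/(AᵢEᵢ) = 150/(2050×208×10³) + 650/(1725×111×10³) = 3.746×10⁻⁶ mm/N.
Hence P = δ_free / Σ(L/AE) = 1.928/3.746×10⁻⁶ = 514.6 kN (tensile).
σ_{steel} = P / A = 514600 / 2050 = 251 MPa.

σ ≈ 251 MPa (tensile)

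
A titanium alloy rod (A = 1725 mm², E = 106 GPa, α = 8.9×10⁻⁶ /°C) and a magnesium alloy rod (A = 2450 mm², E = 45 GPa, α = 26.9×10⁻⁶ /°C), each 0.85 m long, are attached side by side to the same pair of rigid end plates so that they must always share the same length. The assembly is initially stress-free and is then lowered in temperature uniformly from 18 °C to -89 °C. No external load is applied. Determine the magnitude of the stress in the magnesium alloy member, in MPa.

Both members must finish at the same length. With the larger α, the magnesium alloy tends to over-contract; the plates restrain it, putting the magnesium alloy in tension and the titanium alloy in compression. With no external load the two internal forces are equal and opposite, magnitude P.
Compatibility of the two members (thermal + elastic change equal): (α₁ − α₂)ΔT = P·[1/(A₁E₁) + 1/(A₂E₂)].
|α₁ − α₂|·ΔT = 18×10⁻⁶ × 107 = 0.001926.
1/(A₁E₁) + 1/(A₂E₂) = 1/(1725×106×10³) + 1/(2450×45×10³) = 1.454×10⁻⁸ N⁻¹.
So P = 0.001926 / 1.454×10⁻⁸ = 132.5 kN.
σ_{magnesium alloy} = P/A₂ = 132500/2450 = 54.07 MPa, tensile.

σ ≈ 54.1 MPa (tensile)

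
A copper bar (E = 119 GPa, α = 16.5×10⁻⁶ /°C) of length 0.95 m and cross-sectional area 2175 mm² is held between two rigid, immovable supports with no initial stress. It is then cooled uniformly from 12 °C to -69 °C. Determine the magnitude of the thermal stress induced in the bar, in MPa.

Because both ends are immovable the net strain is zero, and the suppressed thermal strain is αΔT = 16.5×10⁻⁶ × 81 = 1336.5×10⁻⁶.
Hence σ = E·αΔT = 119×10³ × 1336.5×10⁻⁶ = 159 MPa, tensile.

σ ≈ 159 MPa (tensile)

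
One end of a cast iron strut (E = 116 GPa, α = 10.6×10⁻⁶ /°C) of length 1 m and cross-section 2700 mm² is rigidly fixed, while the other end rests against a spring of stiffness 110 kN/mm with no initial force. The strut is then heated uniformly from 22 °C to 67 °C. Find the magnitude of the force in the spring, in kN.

P ≈ 38.8 kN

The unrestrained thermal change is αΔT L = 10.6×10⁻⁶ × 45 × 1000 = 0.477 mm.
Let P be the compressive force at the spring. The strut shortens elastically by PL/(AE) and the spring compresses by P/k; together these equal δ_free.
So P = δ_free / [L/(AE) + 1/k] = 0.477 / [ 1000/(2700×116×10³) + 1/(110×10³) ].
P = 0.477 / 1.228×10⁻⁵ = 38830 N.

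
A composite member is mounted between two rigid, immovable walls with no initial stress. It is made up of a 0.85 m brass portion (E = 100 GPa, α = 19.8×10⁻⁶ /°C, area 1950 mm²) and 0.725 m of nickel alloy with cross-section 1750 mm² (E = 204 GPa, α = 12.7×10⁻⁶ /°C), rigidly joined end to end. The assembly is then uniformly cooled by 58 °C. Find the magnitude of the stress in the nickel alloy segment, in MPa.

σ ≈ 135 MPa (tensile)

If the supports were absent, the total length change would be Σ αᵢΔT Lᵢ = 19.8×10⁻⁶×58×850 + 12.7×10⁻⁶×58×725 = 1.51 mm.
The rigid supports impose zero overall length change; the single axial force P common to all segments must satisfy P Σ Lᵢ/(AᵢEᵢ) = δ_free.
The series flexibility is Σ Lᵢ/(AᵢEᵢ) = 850/(1950×100×10³) + 725/(1750×204×10³) = 6.39×10⁻⁶ mm/N.
So P = 1.51 / 6.39×10⁻⁶ = 236.3 kN, tensile.
σ_{nickel alloy} = P / A = 236300 / 1750 = 135.1 MPa.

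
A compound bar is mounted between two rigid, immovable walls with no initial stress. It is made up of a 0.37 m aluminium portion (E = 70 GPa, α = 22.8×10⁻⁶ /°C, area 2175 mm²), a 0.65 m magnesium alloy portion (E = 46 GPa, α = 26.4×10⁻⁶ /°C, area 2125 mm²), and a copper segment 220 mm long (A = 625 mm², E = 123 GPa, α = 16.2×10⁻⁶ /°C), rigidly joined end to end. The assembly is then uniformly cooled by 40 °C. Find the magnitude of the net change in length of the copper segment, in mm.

|ΔL| ≈ 0.137 mm

If the supports were absent, the total length change would be Σ αᵢΔT Lᵢ = 22.8×10⁻⁶×40×370 + 26.4×10⁻⁶×40×650 + 16.2×10⁻⁶×40×220 = 1.166 mm.
The rigid supports impose zero overall length change; the single axial force P common to all segments must satisfy P Σ Lᵢ/(AᵢEᵢ) = δ_free.
Σ Lᵢ/(AᵢEᵢ) = 370/(2175×70×10³) + 650/(2125×46×10³) + 220/(625×123×10³) = 1.194×10⁻⁵ mm/N.
So P = 1.166 / 1.194×10⁻⁵ = 97.68 kN, tensile.
For the copper segment, free thermal change = 16.2×10⁻⁶×40×220 = 0.1426 mm and elastic change from P = 97680×220/(625×123×10³) = 0.2795 mm; these oppose, so the net change is 0.137 mm (segment lengthens).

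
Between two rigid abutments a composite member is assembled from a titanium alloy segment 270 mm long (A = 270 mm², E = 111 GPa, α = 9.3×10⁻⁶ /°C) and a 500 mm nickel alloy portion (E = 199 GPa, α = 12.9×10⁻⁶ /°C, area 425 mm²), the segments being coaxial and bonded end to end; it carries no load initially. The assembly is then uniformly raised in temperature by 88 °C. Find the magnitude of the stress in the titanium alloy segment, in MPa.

If the supports were absent, the total length change would be Σ αᵢΔT Lᵢ = 9.3×10⁻⁶×88×270 + 12.9×10⁻⁶×88×500 = 0.7886 mm.
Since the ends are fixed, an axial force P builds up, equal in every segment, with P · Σ Lᵢ/(AᵢEᵢ) = δ_free.
Σ Lᵢ/(AᵢEᵢ) = 270/(270×111×10³) + 500/(425×199×10³) = 1.492×10⁻⁵ mm/N.
So P = 0.7886 / 1.492×10⁻⁵ = 52.85 kN, compressive.
σ_{titanium alloy} = P / A = 52850 / 270 = 195.7 MPa.

σ ≈ 196 MPa (compressive)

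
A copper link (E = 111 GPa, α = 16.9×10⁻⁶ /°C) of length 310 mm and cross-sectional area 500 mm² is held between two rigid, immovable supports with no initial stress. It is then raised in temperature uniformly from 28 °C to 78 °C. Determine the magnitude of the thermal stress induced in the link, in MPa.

σ ≈ 93.8 MPa (compressive)

The supports are rigid, so the total axial strain is zero. The restrained thermal strain is ε = αΔT = 16.9×10⁻⁶ × 50 = 845×10⁻⁶.
σ = EαΔT = 111×10³ × 16.9×10⁻⁶ × 50 = 93.79 MPa (compressive; the link is trying to expand).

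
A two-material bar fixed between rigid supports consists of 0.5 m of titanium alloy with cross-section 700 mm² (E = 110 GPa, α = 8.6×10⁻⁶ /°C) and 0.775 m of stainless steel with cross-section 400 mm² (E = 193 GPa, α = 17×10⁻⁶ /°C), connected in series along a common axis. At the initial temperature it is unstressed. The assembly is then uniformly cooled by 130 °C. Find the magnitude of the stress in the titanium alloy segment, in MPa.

σ ≈ 196 MPa (tensile)

If the supports were absent, the total length change would be Σ αᵢΔT Lᵢ = 8.6×10⁻⁶×130×500 + 17×10⁻⁶×130×775 = 2.272 mm.
Since the ends are fixed, an axial force P builds up, equal in every segment, with P · Σ Lᵢ/(AᵢEᵢ) = δ_free.
The series flexibility is Σ Lᵢ/(AᵢEᵢ) = 500/(700×110×10³) + 775/(400×193×10³) = 1.653×10⁻⁵ mm/N.
P = 2.272 / 1.653×10⁻⁵ = 137400 N = 137.4 kN, tensile.
σ_{titanium alloy} = P / A = 137400 / 700 = 196.3 MPa.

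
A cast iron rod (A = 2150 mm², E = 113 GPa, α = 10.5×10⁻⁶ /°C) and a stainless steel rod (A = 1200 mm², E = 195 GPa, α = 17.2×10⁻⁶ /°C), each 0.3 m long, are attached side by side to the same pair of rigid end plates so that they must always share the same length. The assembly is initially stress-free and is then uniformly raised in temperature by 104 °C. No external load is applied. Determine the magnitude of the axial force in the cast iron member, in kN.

The stainless steel has the larger α, so on heating it would change length more than the cast iron if both were free. The rigid plates force a common final length, so the stainless steel is put into compression and the cast iron into tension, with equal and opposite forces P (no external load).
Setting the final lengths equal and cancelling L: (α₁ − α₂)ΔT = P/(A₁E₁) + P/(A₂E₂).
|α₁ − α₂|·ΔT = 6.7×10⁻⁶ × 104 = 0.0006968.
1/(A₁E₁) + 1/(A₂E₂) = 1/(2150×113×10³) + 1/(1200×195×10³) = 8.39×10⁻⁹ N⁻¹.
So P = 0.0006968 / 8.39×10⁻⁹ = 83.06 kN.

P ≈ 83.1 kN (tensile in the cast iron)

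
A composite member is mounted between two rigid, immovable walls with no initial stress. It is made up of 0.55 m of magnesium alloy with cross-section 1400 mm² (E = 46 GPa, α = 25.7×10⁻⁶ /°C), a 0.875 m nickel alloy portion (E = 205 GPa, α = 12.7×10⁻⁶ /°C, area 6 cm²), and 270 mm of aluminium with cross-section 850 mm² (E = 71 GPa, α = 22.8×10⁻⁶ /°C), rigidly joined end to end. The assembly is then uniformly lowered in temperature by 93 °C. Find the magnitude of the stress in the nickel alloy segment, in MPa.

Free thermal contraction of the whole bar: Σ αᵢΔT Lᵢ = 25.7×10⁻⁶×93×550 + 12.7×10⁻⁶×93×875 + 22.8×10⁻⁶×93×270 = 2.921 mm.
The walls prevent any net length change, so an axial force P (same in every segment) develops. Compatibility: P · Σ Lᵢ/(AᵢEᵢ) = δ_free.
Σ Lᵢ/(AᵢEᵢ) = 550/(1400×46×10³) + 875/(600×205×10³) + 270/(850×71×10³) = 2.013×10⁻⁵ mm/N.
Hence P = δ_free / Σ(L/AE) = 2.921/2.013×10⁻⁵ = 145.1 kN (tensile).
σ_{nickel alloy} = P / A = 145100 / 600 = 241.8 MPa.

σ ≈ 242 MPa (tensile)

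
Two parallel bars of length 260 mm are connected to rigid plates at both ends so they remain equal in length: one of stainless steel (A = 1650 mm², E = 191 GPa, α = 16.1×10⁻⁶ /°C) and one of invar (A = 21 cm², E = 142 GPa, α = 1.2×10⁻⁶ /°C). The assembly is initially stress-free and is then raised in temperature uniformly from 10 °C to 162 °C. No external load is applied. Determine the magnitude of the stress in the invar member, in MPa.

The stainless steel has the larger α, so on heating it would change length more than the invar if both were free. The rigid plates force a common final length, so the stainless steel is put into compression and the invar into tension, with equal and opposite forces P (no external load).
Setting the final lengths equal and cancelling L: (α₁ − α₂)ΔT = P/(A₁E₁) + P/(A₂E₂).
|α₁ − α₂|·ΔT = 14.9×10⁻⁶ × 152 = 0.002265.
1/(A₁E₁) + 1/(A₂E₂) = 1/(1650×191×10³) + 1/(2100×142×10³) = 6.527×10⁻⁹ N⁻¹.
So P = 0.002265 / 6.527×10⁻⁹ = 347 kN.
σ_{invar} = P/A₂ = 347000/2100 = 165.2 MPa, tensile.

σ ≈ 165 MPa (tensile)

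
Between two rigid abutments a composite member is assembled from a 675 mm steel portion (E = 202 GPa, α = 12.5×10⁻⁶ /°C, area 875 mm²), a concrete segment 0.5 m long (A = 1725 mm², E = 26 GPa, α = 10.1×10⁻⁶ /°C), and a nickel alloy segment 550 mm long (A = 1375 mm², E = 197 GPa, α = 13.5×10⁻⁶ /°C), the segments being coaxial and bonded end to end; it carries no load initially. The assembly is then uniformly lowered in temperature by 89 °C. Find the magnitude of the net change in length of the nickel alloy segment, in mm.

|ΔL| ≈ 0.438 mm

With the walls removed the bar would change length by δ_free = Σ αᵢΔT Lᵢ = 12.5×10⁻⁶×89×675 + 10.1×10⁻⁶×89×500 + 13.5×10⁻⁶×89×550 = 1.861 mm.
The walls prevent any net length change, so an axial force P (same in every segment) develops. Compatibility: P · Σ Lᵢ/(AᵢEᵢ) = δ_free.
The series flexibility is Σ Lᵢ/(AᵢEᵢ) = 675/(875×202×10³) + 500/(1725×26×10³) + 550/(1375×197×10³) = 1.7×10⁻⁵ mm/N.
Hence P = δ_free / Σ(L/AE) = 1.861/1.7×10⁻⁵ = 109.5 kN (tensile).
For the nickel alloy segment, free thermal change = 13.5×10⁻⁶×89×550 = 0.6608 mm and elastic change from P = 109500×550/(1375×197×10³) = 0.2223 mm; these oppose, so the net change is 0.438 mm (segment shortens).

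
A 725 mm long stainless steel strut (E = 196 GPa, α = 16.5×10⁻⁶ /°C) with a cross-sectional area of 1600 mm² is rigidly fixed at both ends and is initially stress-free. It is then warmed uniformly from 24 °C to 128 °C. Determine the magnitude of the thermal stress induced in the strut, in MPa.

Because both ends are immovable the net strain is zero, and the suppressed thermal strain is αΔT = 16.5×10⁻⁶ × 104 = 1716×10⁻⁶.
Hence σ = E·αΔT = 196×10³ × 1716×10⁻⁶ = 336.3 MPa, compressive.

σ ≈ 336 MPa (compressive)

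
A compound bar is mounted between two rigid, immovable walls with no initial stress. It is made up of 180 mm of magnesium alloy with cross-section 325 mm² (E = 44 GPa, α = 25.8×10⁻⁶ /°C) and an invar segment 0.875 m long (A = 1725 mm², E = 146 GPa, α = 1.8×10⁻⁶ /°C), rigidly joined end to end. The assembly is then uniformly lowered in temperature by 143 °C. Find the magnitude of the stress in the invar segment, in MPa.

If the supports were absent, the total length change would be Σ αᵢΔT Lᵢ = 25.8×10⁻⁶×143×180 + 1.8×10⁻⁶×143×875 = 0.8893 mm.
The walls prevent any net length change, so an axial force P (same in every segment) develops. Compatibility: P · Σ Lᵢ/(AᵢEᵢ) = δ_free.
Σ Lᵢ/(AᵢEᵢ) = 180/(325×44×10³) + 875/(1725×146×10³) = 1.606×10⁻⁵ mm/N.
Hence P = δ_free / Σ(L/AE) = 0.8893/1.606×10⁻⁵ = 55.37 kN (tensile).
σ_{invar} = P / A = 55370 / 1725 = 32.1 MPa.

σ ≈ 32.1 MPa (tensile)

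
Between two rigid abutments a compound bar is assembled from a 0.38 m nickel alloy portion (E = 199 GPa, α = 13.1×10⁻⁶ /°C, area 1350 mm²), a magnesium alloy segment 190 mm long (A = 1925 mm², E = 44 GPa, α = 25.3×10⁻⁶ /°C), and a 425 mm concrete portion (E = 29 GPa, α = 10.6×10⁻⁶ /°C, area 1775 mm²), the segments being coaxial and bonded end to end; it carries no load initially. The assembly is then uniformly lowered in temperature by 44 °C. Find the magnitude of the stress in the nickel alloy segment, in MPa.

With the walls removed the bar would change length by δ_free = Σ αᵢΔT Lᵢ = 13.1×10⁻⁶×44×380 + 25.3×10⁻⁶×44×190 + 10.6×10⁻⁶×44×425 = 0.6288 mm.
The rigid supports impose zero overall length change; the single axial force P common to all segments must satisfy P Σ Lᵢ/(AᵢEᵢ) = δ_free.
The series flexibility is Σ Lᵢ/(AᵢEᵢ) = 380/(1350×199×10³) + 190/(1925×44×10³) + 425/(1775×29×10³) = 1.191×10⁻⁵ mm/N.
So P = 0.6288 / 1.191×10⁻⁵ = 52.77 kN, tensile.
σ_{nickel alloy} = P / A = 52770 / 1350 = 39.09 MPa.

σ ≈ 39.1 MPa (tensile)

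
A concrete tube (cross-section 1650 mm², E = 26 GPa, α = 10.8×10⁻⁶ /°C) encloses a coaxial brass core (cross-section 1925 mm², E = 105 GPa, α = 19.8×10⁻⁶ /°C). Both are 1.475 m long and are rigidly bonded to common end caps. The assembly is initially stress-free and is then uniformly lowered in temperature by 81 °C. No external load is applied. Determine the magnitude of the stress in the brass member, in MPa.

σ ≈ 13.4 MPa (tensile)

Equilibrium of a rigid end plate with no external load gives equal and opposite internal forces ±P in the two members. Since α_{brass} > α_{concrete}, cooling drives the brass into tension and the concrete into compression.
Compatibility of the two members (thermal + elastic change equal): (α₁ − α₂)ΔT = P·[1/(A₁E₁) + 1/(A₂E₂)].
|α₁ − α₂|·ΔT = 9×10⁻⁶ × 81 = 0.000729.
1/(A₁E₁) + 1/(A₂E₂) = 1/(1650×26×10³) + 1/(1925×105×10³) = 2.826×10⁻⁸ N⁻¹.
So P = 0.000729 / 2.826×10⁻⁸ = 25.8 kN.
σ_{brass} = P/A₂ = 25800/1925 = 13.4 MPa, tensile.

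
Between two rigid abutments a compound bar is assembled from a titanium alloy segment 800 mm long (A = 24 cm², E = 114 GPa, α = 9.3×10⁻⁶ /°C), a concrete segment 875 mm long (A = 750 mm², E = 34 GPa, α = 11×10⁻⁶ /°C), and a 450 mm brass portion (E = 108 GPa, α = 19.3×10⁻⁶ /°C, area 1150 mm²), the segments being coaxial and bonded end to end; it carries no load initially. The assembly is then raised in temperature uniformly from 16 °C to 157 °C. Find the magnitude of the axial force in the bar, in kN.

P ≈ 88.9 kN (compressive)

If the supports were absent, the total length change would be Σ αᵢΔT Lᵢ = 9.3×10⁻⁶×141×800 + 11×10⁻⁶×141×875 + 19.3×10⁻⁶×141×450 = 3.631 mm.
The walls prevent any net length change, so an axial force P (same in every segment) develops. Compatibility: P · Σ Lᵢ/(AᵢEᵢ) = δ_free.
The series flexibility is Σ Lᵢ/(AᵢEᵢ) = 800/(2400×114×10³) + 875/(750×34×10³) + 450/(1150×108×10³) = 4.086×10⁻⁵ mm/N.
Hence P = δ_free / Σ(L/AE) = 3.631/4.086×10⁻⁵ = 88.86 kN (compressive).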